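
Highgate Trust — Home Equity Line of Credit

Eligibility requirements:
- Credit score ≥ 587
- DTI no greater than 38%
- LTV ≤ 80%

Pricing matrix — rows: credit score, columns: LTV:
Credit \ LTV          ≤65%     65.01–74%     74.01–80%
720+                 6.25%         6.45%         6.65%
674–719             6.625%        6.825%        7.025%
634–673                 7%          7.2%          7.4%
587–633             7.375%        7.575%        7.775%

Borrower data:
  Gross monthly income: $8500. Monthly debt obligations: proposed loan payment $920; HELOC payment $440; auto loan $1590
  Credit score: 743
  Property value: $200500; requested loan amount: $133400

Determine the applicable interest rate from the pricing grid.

Credit score 743 ≥ 587; Total monthly debts = (920 + 440 + 1,590) = 2,950. Debt-to-income = 2,950/8,500 = 34.7% — meets 38% limit
Loan-to-value = 133,400/200,500 = 66.5% — pass (80% max)
Credit 743 → row 720+; LTV 66.5% → column 65.01–74%. Grid cell → 6.45%.

6.45%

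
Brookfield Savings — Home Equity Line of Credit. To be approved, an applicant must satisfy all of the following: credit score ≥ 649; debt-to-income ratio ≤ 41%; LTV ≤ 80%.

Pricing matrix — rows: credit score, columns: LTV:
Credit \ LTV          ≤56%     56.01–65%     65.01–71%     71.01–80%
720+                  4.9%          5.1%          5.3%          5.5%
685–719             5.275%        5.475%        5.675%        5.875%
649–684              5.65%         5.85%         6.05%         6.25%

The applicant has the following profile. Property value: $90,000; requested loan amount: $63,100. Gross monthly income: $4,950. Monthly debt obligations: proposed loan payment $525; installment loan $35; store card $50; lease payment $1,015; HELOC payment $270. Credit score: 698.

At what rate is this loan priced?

5.675%

Credit score 698 ≥ 649; Total monthly debts = (525 + 35 + 50 + 1,015 + 270) = 1,895. DTI = 1,895/4,950 = 38.3% ≤ 41%
LTV: 63,100 ÷ 90,000 = 70.1%, within 80% cap
Score 698 is in the 685–719 band; LTV 70.1% is in the 65.01–71% band → 5.675%.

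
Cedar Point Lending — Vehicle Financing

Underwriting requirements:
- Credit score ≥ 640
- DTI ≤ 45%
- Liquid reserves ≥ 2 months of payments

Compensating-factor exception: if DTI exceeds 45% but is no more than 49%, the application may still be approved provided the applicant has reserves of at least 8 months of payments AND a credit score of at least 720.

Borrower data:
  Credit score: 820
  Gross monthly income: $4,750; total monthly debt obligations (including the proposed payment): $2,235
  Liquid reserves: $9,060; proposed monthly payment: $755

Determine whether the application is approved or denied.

Approved

Credit score 820 ≥ 640 (meets base)
DTI = 2,235/4,750 = 47.1% > 45% — standard DTI limit exceeded.
Reserves: 9,060 ÷ 755 = 12.0 months (meets 2-month minimum)
DTI 47.1% is within the 45%–49% exception band; checking compensating factors.
Override check — reserves: 12.0 mo (ok); score: 820 (ok).
Both compensating conditions met → exception applies.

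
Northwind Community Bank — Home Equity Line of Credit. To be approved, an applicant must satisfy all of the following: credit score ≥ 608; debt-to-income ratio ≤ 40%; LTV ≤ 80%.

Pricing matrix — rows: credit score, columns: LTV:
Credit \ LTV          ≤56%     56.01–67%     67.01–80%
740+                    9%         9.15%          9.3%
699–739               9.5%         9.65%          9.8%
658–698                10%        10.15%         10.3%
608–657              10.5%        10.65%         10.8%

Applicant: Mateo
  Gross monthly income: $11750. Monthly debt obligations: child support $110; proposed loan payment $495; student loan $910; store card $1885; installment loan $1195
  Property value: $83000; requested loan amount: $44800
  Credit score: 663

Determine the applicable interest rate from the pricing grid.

10%

Credit score 663 ≥ 608; Total monthly debts = (110 + 495 + 910 + 1,885 + 1,195) = 4,595. Debt-to-income = 4,595/11,750 = 39.1% — meets 40% limit
LTV = 44,800/83,000 = 54% ≤ 80%
Credit 663 → row 658–698; LTV 54% → column ≤56%. Grid cell → 10%.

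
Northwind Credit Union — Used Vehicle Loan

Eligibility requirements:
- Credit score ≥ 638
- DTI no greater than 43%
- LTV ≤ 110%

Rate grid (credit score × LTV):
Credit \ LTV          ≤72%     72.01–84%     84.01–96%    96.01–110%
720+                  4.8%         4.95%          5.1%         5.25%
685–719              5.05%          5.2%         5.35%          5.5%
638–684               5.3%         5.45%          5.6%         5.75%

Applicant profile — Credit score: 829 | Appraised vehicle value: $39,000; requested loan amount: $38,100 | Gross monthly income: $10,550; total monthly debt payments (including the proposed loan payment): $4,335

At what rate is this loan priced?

5.25%

Credit score 829 ≥ 638; DTI: 4,335 ÷ 10,550 = 41.1%, within the 43% cap
LTV: 38,100 ÷ 39,000 = 97.7%, within 110% cap
Row: 829 falls in 720+. Column: 97.7% falls in 96.01–110%. Rate = 5.25%.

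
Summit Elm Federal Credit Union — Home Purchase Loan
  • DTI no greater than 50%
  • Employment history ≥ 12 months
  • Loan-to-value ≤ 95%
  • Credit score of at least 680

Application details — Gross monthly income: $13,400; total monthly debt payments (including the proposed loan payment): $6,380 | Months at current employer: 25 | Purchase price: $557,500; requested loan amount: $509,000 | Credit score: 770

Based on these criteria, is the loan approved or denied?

DTI: 6,380 ÷ 13,400 = 47.6%, within the 50% cap
Employment 25 ≥ 12 months
LTV: 509,000 ÷ 557,500 = 91.3%, within 95% cap
Credit score 770 ≥ 680 (meets)
All criteria satisfied.

Approved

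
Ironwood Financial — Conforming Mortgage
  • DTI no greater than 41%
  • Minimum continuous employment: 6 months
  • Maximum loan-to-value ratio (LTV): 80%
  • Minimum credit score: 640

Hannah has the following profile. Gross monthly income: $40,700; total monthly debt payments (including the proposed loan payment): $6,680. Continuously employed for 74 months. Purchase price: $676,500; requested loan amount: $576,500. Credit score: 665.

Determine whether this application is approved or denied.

DTI = 6,680/40,700 = 16.4% ≤ 41%
Employment 74 ≥ 6 months
Loan-to-value = 576,500/676,500 = 85.2% — fail (80% max)
Credit score 665 ≥ 640 (meets)
Fails on LTV.

Denied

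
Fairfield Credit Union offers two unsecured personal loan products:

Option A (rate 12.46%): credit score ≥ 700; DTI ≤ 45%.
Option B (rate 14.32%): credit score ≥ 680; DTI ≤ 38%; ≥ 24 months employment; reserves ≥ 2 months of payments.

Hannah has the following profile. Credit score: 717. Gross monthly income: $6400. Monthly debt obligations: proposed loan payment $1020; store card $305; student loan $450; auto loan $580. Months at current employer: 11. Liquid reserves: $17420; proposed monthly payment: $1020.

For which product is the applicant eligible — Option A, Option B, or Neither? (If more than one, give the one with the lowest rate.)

Option A

Total debts = (1,020 + 305 + 450 + 580) = 2,355; DTI = 2,355/6,400 = 36.8%.
Reserves = 17,420/1,020 = 17.1 months.
Option A: score 717 ≥ 700; DTI 36.8% ≤ 45% → qualifies.
Option B: score 717 ≥ 680; DTI 36.8% ≤ 38%; employment 11 < 24 mo; reserves 17.1 ≥ 2 mo → does not qualify.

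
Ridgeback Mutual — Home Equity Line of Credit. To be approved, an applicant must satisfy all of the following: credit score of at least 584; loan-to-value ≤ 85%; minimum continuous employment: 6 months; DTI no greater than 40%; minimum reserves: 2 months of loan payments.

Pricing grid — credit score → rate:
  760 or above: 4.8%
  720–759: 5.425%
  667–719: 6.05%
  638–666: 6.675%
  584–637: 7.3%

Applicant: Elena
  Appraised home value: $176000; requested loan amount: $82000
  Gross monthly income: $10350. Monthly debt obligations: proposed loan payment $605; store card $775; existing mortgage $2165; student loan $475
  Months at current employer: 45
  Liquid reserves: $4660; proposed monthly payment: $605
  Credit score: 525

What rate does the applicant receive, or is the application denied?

Denied

Credit score 525 < 584 (below minimum)
Employment 45 ≥ 6 months
Total monthly debts = (605 + 775 + 2,165 + 475) = 4,020. DTI = 4,020/10,350 = 38.8% ≤ 40%
LTV = 82,000/176,000 = 46.6% ≤ 85%
Reserves = 4,660/605 = 7.7 months ≥ 2
Not all requirements met → denied.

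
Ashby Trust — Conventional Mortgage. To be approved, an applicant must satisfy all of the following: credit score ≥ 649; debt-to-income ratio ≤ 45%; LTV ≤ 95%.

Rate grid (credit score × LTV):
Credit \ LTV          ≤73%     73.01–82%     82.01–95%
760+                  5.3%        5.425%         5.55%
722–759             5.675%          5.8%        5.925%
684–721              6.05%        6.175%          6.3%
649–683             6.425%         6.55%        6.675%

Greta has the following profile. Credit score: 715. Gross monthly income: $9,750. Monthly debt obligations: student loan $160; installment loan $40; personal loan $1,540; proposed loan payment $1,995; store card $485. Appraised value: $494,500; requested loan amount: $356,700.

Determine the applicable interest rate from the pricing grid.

6.05%

Credit score 715 ≥ 649; Total monthly debts = (160 + 40 + 1,540 + 1,995 + 485) = 4,220. Debt-to-income = 4,220/9,750 = 43.3% — meets 45% limit
Loan-to-value = 356,700/494,500 = 72.1% — pass (95% max)
Row: 715 falls in 684–721. Column: 72.1% falls in ≤73%. Rate = 6.05%.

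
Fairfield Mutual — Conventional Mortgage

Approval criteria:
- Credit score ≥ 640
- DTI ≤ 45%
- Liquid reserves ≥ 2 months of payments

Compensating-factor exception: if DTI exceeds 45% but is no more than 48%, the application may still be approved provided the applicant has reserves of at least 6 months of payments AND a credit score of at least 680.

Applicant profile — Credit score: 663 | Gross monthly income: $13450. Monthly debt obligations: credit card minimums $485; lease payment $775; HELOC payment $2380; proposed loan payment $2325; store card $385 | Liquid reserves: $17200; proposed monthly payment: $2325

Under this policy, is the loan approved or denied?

Denied

Credit score 663 ≥ 640 (meets base)
Total debts = (485 + 775 + 2,380 + 2,325 + 385) = 6,350. DTI = 6,350/13,450 = 47.2% > 45% — standard DTI limit exceeded.
Reserves = 17,200/2,325 = 7.4 months ≥ 2
47.2% falls in the override range (45%–48%), so the compensating-factor test applies.
Reserves 7.4 ≥ 6 months; credit score 663 < 680.
Compensating-factor requirement not fully met.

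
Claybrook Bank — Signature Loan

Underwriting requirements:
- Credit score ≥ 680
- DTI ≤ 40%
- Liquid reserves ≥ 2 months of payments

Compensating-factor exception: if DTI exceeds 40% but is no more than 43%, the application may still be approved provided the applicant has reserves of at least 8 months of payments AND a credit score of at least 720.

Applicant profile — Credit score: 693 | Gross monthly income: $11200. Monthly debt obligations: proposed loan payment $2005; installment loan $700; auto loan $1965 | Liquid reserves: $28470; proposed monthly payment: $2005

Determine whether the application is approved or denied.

Credit score 693 ≥ 680 (meets base)
Total debts = (2,005 + 700 + 1,965) = 4,670. DTI: 4,670 ÷ 11,200 = 41.7%, over the 40% base limit.
Reserves: 28,470 ÷ 2,005 = 14.2 months (meets 2-month minimum)
DTI 41.7% is within the 40%–43% exception band; checking compensating factors.
Override check — reserves: 14.2 mo (ok); score: 693 (below 720).
Compensating-factor requirement not fully met.

Denied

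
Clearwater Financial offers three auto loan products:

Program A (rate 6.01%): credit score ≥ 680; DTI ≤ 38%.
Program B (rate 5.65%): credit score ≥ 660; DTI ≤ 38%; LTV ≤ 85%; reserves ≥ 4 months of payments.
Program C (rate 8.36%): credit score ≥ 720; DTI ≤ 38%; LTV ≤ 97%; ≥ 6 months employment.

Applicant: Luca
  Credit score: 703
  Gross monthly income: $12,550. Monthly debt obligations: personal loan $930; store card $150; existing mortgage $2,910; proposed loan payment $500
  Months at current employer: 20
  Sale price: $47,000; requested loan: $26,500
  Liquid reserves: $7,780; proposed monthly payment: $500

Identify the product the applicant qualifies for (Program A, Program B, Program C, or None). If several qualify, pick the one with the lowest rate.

Total debts = (930 + 150 + 2,910 + 500) = 4,490; DTI = 4,490/12,550 = 35.8%.
LTV = 26,500/47,000 = 56.4%.
Reserves = 7,780/500 = 15.6 months.
Program A: score 703 ≥ 680; DTI 35.8% ≤ 38% → qualifies.
Program B: score 703 ≥ 660; DTI 35.8% ≤ 38%; LTV 56.4% ≤ 85%; reserves 15.6 ≥ 4 mo → qualifies.
Program C: score 703 < 720; DTI 35.8% ≤ 38%; LTV 56.4% ≤ 97%; employment 20 ≥ 6 mo → does not qualify.
Qualifying: Program A, Program B. Lowest rate is 5.65% → Program B.

Program B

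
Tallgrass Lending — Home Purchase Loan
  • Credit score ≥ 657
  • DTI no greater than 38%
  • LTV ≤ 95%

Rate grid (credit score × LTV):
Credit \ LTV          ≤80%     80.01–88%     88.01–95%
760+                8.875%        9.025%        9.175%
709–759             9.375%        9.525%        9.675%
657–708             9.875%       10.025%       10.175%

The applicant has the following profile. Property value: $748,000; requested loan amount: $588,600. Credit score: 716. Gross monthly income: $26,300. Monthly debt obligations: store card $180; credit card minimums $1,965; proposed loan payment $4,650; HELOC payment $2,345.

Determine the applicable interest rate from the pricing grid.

9.375%

Credit score 716 ≥ 657; Total monthly debts = (180 + 1,965 + 4,650 + 2,345) = 9,140. Debt-to-income = 9,140/26,300 = 34.8% — meets 38% limit
Loan-to-value = 588,600/748,000 = 78.7% — pass (95% max)
Score 716 is in the 709–759 band; LTV 78.7% is in the ≤80% band → 9.375%.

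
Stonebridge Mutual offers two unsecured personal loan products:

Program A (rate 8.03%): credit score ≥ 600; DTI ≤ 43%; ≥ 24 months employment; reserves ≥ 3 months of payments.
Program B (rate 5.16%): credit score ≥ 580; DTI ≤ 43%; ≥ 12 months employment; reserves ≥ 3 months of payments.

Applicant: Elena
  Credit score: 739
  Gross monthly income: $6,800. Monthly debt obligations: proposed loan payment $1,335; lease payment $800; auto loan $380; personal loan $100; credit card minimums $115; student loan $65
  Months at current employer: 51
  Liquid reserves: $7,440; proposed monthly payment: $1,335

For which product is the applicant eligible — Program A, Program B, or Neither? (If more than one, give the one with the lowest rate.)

Program B

Total debts = (1,335 + 800 + 380 + 100 + 115 + 65) = 2,795; DTI = 2,795/6,800 = 41.1%.
Reserves = 7,440/1,335 = 5.6 months.
Program A: score 739 ≥ 600; DTI 41.1% ≤ 43%; employment 51 ≥ 24 mo; reserves 5.6 ≥ 3 mo → qualifies.
Program B: score 739 ≥ 580; DTI 41.1% ≤ 43%; employment 51 ≥ 12 mo; reserves 5.6 ≥ 3 mo → qualifies.
Qualifying: Program A, Program B. Lowest rate is 5.16% → Program B.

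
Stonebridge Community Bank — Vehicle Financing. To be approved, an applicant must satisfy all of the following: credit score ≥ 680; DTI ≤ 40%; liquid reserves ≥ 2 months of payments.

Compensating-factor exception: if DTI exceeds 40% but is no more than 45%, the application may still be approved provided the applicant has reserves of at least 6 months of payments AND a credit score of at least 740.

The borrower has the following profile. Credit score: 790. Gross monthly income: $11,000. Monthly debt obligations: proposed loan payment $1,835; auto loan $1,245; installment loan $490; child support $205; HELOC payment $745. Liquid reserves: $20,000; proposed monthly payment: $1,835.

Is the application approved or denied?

Approved

Credit score 790 ≥ 680 (meets base)
Total debts = (1,835 + 1,245 + 490 + 205 + 745) = 4,520. DTI = 4,520/11,000 = 41.1% > 40% — standard DTI limit exceeded.
Reserves: 20,000 ÷ 1,835 = 10.9 months (meets 2-month minimum)
DTI 41.1% is within the 40%–45% exception band; checking compensating factors.
Override check — reserves: 10.9 mo (ok); score: 790 (ok).
Both override conditions satisfied; DTI exception granted.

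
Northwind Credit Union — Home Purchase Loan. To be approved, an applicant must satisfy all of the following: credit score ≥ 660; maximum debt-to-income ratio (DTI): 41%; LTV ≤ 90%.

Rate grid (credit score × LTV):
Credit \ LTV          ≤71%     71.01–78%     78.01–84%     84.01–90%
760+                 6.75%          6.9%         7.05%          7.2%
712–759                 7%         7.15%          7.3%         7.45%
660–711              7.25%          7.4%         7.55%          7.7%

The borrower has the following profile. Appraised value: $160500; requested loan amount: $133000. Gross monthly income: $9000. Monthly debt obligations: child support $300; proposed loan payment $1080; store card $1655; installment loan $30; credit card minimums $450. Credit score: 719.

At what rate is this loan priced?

Credit score 719 ≥ 660; Total monthly debts = (300 + 1,080 + 1,655 + 30 + 450) = 3,515. DTI = 3,515/9,000 = 39.1% ≤ 41%
Loan-to-value = 133,000/160,500 = 82.9% — pass (90% max)
Row: 719 falls in 712–759. Column: 82.9% falls in 78.01–84%. Rate = 7.3%.

7.3%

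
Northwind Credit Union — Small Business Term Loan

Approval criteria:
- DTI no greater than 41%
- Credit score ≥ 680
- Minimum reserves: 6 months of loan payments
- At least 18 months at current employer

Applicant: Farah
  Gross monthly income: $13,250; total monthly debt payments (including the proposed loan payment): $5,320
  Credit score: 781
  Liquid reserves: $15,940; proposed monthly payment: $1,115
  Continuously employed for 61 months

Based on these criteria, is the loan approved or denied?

Debt-to-income = 5,320/13,250 = 40.2% — meets 41% limit
Credit score 781 ≥ 680 (meets)
Reserves: 15,940 ÷ 1,115 = 14.3 months (meets 6-month minimum)
Employment 61 ≥ 18 months
All criteria satisfied.

Approved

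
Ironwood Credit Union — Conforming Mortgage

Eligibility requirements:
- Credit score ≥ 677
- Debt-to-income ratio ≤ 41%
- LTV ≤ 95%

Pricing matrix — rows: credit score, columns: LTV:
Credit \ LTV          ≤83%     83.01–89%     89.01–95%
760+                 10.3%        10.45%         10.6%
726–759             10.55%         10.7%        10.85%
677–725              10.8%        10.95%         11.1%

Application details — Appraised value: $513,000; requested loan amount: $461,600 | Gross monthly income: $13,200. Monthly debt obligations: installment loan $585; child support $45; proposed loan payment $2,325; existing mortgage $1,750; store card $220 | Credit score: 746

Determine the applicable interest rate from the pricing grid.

10.85%

Credit score 746 ≥ 677; Total monthly debts = (585 + 45 + 2,325 + 1,750 + 220) = 4,925. Debt-to-income = 4,925/13,200 = 37.3% — meets 41% limit
Loan-to-value = 461,600/513,000 = 90% — pass (95% max)
Credit 746 → row 726–759; LTV 90% → column 89.01–95%. Grid cell → 10.85%.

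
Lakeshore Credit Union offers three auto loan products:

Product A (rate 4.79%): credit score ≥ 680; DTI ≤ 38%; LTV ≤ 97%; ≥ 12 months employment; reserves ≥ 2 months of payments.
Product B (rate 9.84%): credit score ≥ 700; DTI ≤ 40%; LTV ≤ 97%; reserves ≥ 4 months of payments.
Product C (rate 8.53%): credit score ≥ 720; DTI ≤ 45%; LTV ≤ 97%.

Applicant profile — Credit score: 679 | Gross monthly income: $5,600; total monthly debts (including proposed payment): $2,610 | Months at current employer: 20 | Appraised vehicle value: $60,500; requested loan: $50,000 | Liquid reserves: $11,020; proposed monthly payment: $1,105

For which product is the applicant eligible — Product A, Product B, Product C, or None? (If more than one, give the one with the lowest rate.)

None

DTI = 2,610/5,600 = 46.6%.
LTV = 50,000/60,500 = 82.6%.
Reserves = 11,020/1,105 = 10.0 months.
Product A: score 679 < 680; DTI 46.6% > 38%; LTV 82.6% ≤ 97%; employment 20 ≥ 12 mo; reserves 10.0 ≥ 2 mo → does not qualify.
Product B: score 679 < 700; DTI 46.6% > 40%; LTV 82.6% ≤ 97%; reserves 10.0 ≥ 4 mo → does not qualify.
Product C: score 679 < 720; DTI 46.6% > 45%; LTV 82.6% ≤ 97% → does not qualify.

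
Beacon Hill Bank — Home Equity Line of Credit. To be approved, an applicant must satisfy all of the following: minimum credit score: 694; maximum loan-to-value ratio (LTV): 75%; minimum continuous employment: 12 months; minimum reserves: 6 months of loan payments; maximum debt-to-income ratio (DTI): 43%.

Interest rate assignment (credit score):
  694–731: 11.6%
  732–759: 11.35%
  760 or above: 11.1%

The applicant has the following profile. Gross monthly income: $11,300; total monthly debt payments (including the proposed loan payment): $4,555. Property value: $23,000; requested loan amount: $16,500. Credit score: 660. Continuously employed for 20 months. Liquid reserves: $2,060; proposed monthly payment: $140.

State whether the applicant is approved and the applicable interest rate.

Credit score 660 < 694 (below minimum)
LTV: 16,500 ÷ 23,000 = 71.7%, within 75% cap
Liquid reserves cover 2,060/140 = 14.7 months — ≥ 6 required
Employment 20 ≥ 12 months
DTI = 4,555/11,300 = 40.3% ≤ 43%
Not all requirements met → denied.

Denied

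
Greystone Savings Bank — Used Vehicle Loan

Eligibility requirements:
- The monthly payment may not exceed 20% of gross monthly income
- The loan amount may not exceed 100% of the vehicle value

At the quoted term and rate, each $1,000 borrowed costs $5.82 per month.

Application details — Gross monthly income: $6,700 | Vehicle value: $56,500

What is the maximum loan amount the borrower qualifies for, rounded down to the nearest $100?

Payment cap: 20% × $6,700 = $1,340/month.
At $5.82 per $1,000, that supports 1,340/5.82 × 1,000 ≈ $230,240 → $230,200.
LTV cap: 100% × $56,500 = $56,500 → $56,500.
Binding constraint: loan-to-value.

$56,500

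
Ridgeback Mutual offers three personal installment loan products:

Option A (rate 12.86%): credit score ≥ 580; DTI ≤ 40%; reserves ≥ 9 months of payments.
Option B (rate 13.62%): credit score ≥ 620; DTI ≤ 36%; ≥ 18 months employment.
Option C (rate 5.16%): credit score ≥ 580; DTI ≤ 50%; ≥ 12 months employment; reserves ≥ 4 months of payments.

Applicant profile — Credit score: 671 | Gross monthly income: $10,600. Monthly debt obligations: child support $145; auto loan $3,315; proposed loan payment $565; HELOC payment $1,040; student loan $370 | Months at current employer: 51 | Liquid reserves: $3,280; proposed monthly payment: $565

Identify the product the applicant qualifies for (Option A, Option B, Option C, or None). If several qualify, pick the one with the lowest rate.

None

Total debts = (145 + 3,315 + 565 + 1,040 + 370) = 5,435; DTI = 5,435/10,600 = 51.3%.
Reserves = 3,280/565 = 5.8 months.
Option A: score 671 ≥ 580; DTI 51.3% > 40%; reserves 5.8 < 9 mo → does not qualify.
Option B: score 671 ≥ 620; DTI 51.3% > 36%; employment 51 ≥ 18 mo → does not qualify.
Option C: score 671 ≥ 580; DTI 51.3% > 50%; employment 51 ≥ 12 mo; reserves 5.8 ≥ 4 mo → does not qualify.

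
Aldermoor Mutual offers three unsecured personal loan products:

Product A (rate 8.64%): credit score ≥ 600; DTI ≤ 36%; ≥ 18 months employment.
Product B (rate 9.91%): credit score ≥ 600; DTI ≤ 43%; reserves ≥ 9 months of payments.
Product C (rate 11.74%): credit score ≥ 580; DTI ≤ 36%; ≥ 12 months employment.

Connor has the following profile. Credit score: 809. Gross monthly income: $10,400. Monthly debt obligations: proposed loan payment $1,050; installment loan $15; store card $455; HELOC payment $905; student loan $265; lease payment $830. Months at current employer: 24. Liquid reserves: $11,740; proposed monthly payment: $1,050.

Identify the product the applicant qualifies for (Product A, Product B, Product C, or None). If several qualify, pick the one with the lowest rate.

Product A

Total debts = (1,050 + 15 + 455 + 905 + 265 + 830) = 3,520; DTI = 3,520/10,400 = 33.8%.
Reserves = 11,740/1,050 = 11.2 months.
Product A: score 809 ≥ 600; DTI 33.8% ≤ 36%; employment 24 ≥ 18 mo → qualifies.
Product B: score 809 ≥ 600; DTI 33.8% ≤ 43%; reserves 11.2 ≥ 9 mo → qualifies.
Product C: score 809 ≥ 580; DTI 33.8% ≤ 36%; employment 24 ≥ 12 mo → qualifies.
Qualifying: Product A, Product B, Product C. Lowest rate is 8.64% → Product A.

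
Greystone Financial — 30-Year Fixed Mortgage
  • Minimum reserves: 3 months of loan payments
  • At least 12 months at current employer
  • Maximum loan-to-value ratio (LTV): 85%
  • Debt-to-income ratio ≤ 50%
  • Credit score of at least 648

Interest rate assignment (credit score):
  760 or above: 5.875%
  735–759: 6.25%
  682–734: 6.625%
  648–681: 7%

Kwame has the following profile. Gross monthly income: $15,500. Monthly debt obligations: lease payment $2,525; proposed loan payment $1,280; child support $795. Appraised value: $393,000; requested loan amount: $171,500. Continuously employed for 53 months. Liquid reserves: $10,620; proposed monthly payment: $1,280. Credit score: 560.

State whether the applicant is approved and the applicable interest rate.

Denied

Credit score 560 < 648 (below minimum)
LTV = 171,500/393,000 = 43.6% ≤ 85%
Total monthly debts = (2,525 + 1,280 + 795) = 4,600. DTI = 4,600/15,500 = 29.7% ≤ 50%
Employment 53 ≥ 12 months
Reserves: 10,620 ÷ 1,280 = 8.3 months (meets 3-month minimum)
Not all requirements met → denied.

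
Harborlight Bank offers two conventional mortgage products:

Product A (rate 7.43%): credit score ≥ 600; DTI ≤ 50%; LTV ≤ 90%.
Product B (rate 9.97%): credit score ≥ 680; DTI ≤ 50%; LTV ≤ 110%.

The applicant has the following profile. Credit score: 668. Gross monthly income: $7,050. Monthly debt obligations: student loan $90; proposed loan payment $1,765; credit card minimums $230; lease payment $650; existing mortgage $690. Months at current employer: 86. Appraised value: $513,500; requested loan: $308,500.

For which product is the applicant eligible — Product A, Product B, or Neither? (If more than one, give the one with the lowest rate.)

Product A

Total debts = (90 + 1,765 + 230 + 650 + 690) = 3,425; DTI = 3,425/7,050 = 48.6%.
LTV = 308,500/513,500 = 60.1%.
Product A: score 668 ≥ 600; DTI 48.6% ≤ 50%; LTV 60.1% ≤ 90% → qualifies.
Product B: score 668 < 680; DTI 48.6% ≤ 50%; LTV 60.1% ≤ 110% → does not qualify.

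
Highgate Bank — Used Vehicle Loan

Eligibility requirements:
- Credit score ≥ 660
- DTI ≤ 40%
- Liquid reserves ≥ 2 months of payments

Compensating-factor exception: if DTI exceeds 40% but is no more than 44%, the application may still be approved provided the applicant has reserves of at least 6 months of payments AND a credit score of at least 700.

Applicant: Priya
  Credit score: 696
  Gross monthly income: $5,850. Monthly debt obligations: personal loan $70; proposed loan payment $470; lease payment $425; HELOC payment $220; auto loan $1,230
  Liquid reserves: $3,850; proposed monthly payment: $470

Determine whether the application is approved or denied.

Credit score 696 ≥ 660 (meets base)
Total debts = (70 + 470 + 425 + 220 + 1,230) = 2,415. DTI: 2,415 ÷ 5,850 = 41.3%, over the 40% base limit.
Reserves = 3,850/470 = 8.2 months ≥ 2
DTI 41.3% is within the 40%–44% exception band; checking compensating factors.
Override check — reserves: 8.2 mo (ok); score: 696 (below 700).
Override conditions not both satisfied; exception does not apply.

Denied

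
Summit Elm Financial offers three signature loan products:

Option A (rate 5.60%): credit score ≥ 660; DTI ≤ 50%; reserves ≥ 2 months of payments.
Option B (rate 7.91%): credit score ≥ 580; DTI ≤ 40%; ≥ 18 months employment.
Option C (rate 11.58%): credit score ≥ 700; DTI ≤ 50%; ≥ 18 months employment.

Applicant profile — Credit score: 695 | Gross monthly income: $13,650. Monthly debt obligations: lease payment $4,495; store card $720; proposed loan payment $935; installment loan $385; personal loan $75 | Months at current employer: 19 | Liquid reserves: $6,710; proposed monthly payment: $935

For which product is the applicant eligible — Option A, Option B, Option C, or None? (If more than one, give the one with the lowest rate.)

Option A

Total debts = (4,495 + 720 + 935 + 385 + 75) = 6,610; DTI = 6,610/13,650 = 48.4%.
Reserves = 6,710/935 = 7.2 months.
Option A: score 695 ≥ 660; DTI 48.4% ≤ 50%; reserves 7.2 ≥ 2 mo → qualifies.
Option B: score 695 ≥ 580; DTI 48.4% > 40%; employment 19 ≥ 18 mo → does not qualify.
Option C: score 695 < 700; DTI 48.4% ≤ 50%; employment 19 ≥ 18 mo → does not qualify.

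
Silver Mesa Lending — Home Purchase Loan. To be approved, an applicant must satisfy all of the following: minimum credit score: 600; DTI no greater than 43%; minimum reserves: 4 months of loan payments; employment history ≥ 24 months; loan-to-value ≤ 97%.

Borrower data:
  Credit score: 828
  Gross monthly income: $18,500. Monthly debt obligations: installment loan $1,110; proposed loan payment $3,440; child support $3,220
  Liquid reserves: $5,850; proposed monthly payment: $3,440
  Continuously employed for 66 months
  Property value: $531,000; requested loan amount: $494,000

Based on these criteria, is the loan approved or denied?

Credit score 828 ≥ 600 (meets)
Total monthly debts = (1,110 + 3,440 + 3,220) = 7,770. Debt-to-income = 7,770/18,500 = 42% — meets 43% limit
Liquid reserves cover 5,850/3,440 = 1.7 months — < 4 required
Employment 66 ≥ 24 months
LTV: 494,000 ÷ 531,000 = 93%, within 97% cap
Fails on reserves.

Denied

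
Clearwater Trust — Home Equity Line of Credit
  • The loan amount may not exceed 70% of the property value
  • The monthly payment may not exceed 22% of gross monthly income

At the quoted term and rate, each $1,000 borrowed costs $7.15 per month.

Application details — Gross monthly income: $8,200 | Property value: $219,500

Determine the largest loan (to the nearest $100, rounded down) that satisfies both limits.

$153,600

Payment cap: 22% × $8,200 = $1,804/month.
At $7.15 per $1,000, that supports 1,804/7.15 × 1,000 ≈ $252,307 → $252,300.
LTV cap: 70% × $219,500 = $153,650 → $153,600.
Binding constraint: loan-to-value.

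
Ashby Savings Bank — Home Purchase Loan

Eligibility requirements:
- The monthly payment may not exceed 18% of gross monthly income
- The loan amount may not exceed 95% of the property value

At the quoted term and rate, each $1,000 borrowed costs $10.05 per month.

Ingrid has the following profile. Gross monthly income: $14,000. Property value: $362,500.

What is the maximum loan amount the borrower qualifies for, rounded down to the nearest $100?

$250,700

Payment cap: 18% × $14,000 = $2,520/month.
At $10.05 per $1,000, that supports 2,520/10.05 × 1,000 ≈ $250,746 → $250,700.
LTV cap: 95% × $362,500 = $344,375 → $344,300.
Binding constraint: payment-to-income.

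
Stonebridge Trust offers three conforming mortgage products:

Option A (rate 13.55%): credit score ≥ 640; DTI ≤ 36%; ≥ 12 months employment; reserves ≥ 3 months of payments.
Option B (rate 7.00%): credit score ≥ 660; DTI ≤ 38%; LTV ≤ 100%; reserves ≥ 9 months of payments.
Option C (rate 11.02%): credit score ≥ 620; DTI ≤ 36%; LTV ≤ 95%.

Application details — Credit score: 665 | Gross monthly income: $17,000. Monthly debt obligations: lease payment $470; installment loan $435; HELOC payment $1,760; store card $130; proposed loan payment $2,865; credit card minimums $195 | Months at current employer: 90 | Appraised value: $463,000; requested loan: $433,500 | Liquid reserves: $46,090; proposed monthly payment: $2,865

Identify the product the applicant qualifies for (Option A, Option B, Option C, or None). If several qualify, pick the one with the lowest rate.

Option B

Total debts = (470 + 435 + 1,760 + 130 + 2,865 + 195) = 5,855; DTI = 5,855/17,000 = 34.4%.
LTV = 433,500/463,000 = 93.6%.
Reserves = 46,090/2,865 = 16.1 months.
Option A: score 665 ≥ 640; DTI 34.4% ≤ 36%; employment 90 ≥ 12 mo; reserves 16.1 ≥ 3 mo → qualifies.
Option B: score 665 ≥ 660; DTI 34.4% ≤ 38%; LTV 93.6% ≤ 100%; reserves 16.1 ≥ 9 mo → qualifies.
Option C: score 665 ≥ 620; DTI 34.4% ≤ 36%; LTV 93.6% ≤ 95% → qualifies.
Qualifying: Option A, Option B, Option C. Lowest rate is 7.00% → Option B.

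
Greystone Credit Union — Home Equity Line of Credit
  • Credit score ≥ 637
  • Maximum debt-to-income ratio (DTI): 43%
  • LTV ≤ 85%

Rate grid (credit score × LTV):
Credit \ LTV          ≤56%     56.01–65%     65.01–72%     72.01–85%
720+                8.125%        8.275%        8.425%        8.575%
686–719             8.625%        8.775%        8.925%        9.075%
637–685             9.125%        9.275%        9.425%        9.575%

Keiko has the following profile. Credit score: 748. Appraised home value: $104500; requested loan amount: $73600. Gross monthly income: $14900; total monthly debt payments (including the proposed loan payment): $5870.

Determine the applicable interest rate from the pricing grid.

8.425%

Credit score 748 ≥ 637; Debt-to-income = 5,870/14,900 = 39.4% — meets 43% limit
LTV = 73,600/104,500 = 70.4% ≤ 85%
Credit 748 → row 720+; LTV 70.4% → column 65.01–72%. Grid cell → 8.425%.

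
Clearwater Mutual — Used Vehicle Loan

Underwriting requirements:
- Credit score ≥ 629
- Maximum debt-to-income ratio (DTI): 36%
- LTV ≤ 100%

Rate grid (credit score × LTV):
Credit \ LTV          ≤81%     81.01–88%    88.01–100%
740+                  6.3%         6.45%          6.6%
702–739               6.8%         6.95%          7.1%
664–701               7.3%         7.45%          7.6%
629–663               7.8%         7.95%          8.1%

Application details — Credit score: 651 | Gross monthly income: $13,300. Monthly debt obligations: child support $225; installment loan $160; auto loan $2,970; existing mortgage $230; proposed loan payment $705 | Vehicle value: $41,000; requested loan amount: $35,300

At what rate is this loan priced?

Credit score 651 ≥ 629; Total monthly debts = (225 + 160 + 2,970 + 230 + 705) = 4,290. Debt-to-income = 4,290/13,300 = 32.3% — meets 36% limit
LTV: 35,300 ÷ 41,000 = 86.1%, within 100% cap
Score 651 is in the 629–663 band; LTV 86.1% is in the 81.01–88% band → 7.95%.

7.95%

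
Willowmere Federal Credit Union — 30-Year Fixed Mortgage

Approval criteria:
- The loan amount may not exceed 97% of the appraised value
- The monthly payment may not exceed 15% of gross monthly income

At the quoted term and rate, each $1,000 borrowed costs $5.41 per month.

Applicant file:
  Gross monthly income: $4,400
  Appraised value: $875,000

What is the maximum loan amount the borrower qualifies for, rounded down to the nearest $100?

$121,900

Payment cap: 15% × $4,400 = $660/month.
At $5.41 per $1,000, that supports 660/5.41 × 1,000 ≈ $121,996 → $121,900.
LTV cap: 97% × $875,000 = $848,750 → $848,700.
Binding constraint: payment-to-income.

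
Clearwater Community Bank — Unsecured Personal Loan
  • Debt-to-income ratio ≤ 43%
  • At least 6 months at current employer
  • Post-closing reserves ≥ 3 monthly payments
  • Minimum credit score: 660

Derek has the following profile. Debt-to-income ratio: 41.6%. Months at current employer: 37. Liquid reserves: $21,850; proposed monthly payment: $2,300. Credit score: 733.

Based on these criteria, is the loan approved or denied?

Approved

Debt-to-income 41.6% vs 43% cap — pass
Employment 37 ≥ 6 months
Liquid reserves cover 21,850/2,300 = 9.5 months — ≥ 3 required
Credit score 733 ≥ 660 (meets)
All criteria satisfied.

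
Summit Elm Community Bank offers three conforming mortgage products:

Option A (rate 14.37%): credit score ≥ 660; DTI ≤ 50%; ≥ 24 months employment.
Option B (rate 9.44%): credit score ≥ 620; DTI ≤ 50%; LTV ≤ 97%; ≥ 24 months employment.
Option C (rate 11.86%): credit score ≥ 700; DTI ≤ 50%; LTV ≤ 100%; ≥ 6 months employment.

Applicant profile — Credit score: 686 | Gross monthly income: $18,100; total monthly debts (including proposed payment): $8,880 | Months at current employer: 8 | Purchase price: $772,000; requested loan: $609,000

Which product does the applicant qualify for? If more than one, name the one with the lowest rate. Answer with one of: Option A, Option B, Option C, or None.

None

DTI = 8,880/18,100 = 49.1%.
LTV = 609,000/772,000 = 78.9%.
Option A: score 686 ≥ 660; DTI 49.1% ≤ 50%; employment 8 < 24 mo → does not qualify.
Option B: score 686 ≥ 620; DTI 49.1% ≤ 50%; LTV 78.9% ≤ 97%; employment 8 < 24 mo → does not qualify.
Option C: score 686 < 700; DTI 49.1% ≤ 50%; LTV 78.9% ≤ 100%; employment 8 ≥ 6 mo → does not qualify.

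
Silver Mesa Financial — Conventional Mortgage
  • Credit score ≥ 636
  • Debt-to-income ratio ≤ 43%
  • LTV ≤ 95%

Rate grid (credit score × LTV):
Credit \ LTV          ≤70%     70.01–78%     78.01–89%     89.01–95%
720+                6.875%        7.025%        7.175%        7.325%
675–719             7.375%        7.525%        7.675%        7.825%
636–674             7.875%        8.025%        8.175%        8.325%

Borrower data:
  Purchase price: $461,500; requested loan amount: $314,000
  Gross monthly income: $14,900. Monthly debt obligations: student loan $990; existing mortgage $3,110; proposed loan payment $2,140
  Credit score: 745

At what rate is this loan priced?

6.875%

Credit score 745 ≥ 636; Total monthly debts = (990 + 3,110 + 2,140) = 6,240. DTI: 6,240 ÷ 14,900 = 41.9%, within the 43% cap
LTV = 314,000/461,500 = 68% ≤ 95%
Score 745 is in the 720+ band; LTV 68% is in the ≤70% band → 6.875%.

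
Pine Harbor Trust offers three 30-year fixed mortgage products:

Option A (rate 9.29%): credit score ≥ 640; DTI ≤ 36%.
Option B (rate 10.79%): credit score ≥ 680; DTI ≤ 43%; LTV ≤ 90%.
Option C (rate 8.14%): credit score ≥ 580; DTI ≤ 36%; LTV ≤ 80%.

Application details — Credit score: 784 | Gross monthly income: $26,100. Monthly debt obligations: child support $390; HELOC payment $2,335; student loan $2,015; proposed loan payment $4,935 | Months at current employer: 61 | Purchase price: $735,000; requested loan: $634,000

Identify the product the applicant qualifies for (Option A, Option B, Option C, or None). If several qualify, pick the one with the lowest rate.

Option B

Total debts = (390 + 2,335 + 2,015 + 4,935) = 9,675; DTI = 9,675/26,100 = 37.1%.
LTV = 634,000/735,000 = 86.3%.
Option A: score 784 ≥ 640; DTI 37.1% > 36% → does not qualify.
Option B: score 784 ≥ 680; DTI 37.1% ≤ 43%; LTV 86.3% ≤ 90% → qualifies.
Option C: score 784 ≥ 580; DTI 37.1% > 36%; LTV 86.3% > 80% → does not qualify.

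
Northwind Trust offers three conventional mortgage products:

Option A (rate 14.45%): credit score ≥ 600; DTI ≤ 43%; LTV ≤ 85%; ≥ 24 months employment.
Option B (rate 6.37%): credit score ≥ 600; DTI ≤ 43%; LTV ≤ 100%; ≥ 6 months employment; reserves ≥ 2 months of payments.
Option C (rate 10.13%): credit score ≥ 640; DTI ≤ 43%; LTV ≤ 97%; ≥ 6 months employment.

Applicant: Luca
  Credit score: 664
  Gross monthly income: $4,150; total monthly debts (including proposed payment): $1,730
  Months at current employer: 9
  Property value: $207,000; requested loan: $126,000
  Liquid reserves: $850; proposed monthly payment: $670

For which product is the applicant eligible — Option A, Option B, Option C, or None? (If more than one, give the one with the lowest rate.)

Option C

DTI = 1,730/4,150 = 41.7%.
LTV = 126,000/207,000 = 60.9%.
Reserves = 850/670 = 1.3 months.
Option A: score 664 ≥ 600; DTI 41.7% ≤ 43%; LTV 60.9% ≤ 85%; employment 9 < 24 mo → does not qualify.
Option B: score 664 ≥ 600; DTI 41.7% ≤ 43%; LTV 60.9% ≤ 100%; employment 9 ≥ 6 mo; reserves 1.3 < 2 mo → does not qualify.
Option C: score 664 ≥ 640; DTI 41.7% ≤ 43%; LTV 60.9% ≤ 97%; employment 9 ≥ 6 mo → qualifies.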